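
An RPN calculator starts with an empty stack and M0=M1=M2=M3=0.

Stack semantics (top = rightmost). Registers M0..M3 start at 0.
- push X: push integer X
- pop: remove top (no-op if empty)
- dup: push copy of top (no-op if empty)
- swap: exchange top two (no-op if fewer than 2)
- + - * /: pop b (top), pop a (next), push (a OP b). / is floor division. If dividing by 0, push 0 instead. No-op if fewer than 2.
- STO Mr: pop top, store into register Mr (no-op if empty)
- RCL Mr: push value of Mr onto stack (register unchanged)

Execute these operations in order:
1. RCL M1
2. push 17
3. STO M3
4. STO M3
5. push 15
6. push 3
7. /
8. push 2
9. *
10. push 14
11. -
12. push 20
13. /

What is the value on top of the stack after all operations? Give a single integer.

After op 1 (RCL M1): stack=[0] mem=[0,0,0,0]
After op 2 (push 17): stack=[0,17] mem=[0,0,0,0]
After op 3 (STO M3): stack=[0] mem=[0,0,0,17]
After op 4 (STO M3): stack=[empty] mem=[0,0,0,0]
After op 5 (push 15): stack=[15] mem=[0,0,0,0]
After op 6 (push 3): stack=[15,3] mem=[0,0,0,0]
After op 7 (/): stack=[5] mem=[0,0,0,0]
After op 8 (push 2): stack=[5,2] mem=[0,0,0,0]
After op 9 (*): stack=[10] mem=[0,0,0,0]
After op 10 (push 14): stack=[10,14] mem=[0,0,0,0]
After op 11 (-): stack=[-4] mem=[0,0,0,0]
After op 12 (push 20): stack=[-4,20] mem=[0,0,0,0]
After op 13 (/): stack=[-1] mem=[0,0,0,0]

Answer: -1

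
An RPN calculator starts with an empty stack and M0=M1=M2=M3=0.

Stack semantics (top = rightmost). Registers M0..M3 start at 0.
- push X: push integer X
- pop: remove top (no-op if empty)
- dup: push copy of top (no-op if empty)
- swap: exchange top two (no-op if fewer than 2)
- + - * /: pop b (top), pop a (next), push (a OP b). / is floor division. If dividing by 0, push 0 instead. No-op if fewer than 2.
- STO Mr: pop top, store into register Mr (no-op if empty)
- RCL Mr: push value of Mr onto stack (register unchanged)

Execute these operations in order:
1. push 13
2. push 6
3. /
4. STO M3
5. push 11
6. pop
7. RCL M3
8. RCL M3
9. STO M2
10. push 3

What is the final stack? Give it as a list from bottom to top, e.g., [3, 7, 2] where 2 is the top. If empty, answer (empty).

After op 1 (push 13): stack=[13] mem=[0,0,0,0]
After op 2 (push 6): stack=[13,6] mem=[0,0,0,0]
After op 3 (/): stack=[2] mem=[0,0,0,0]
After op 4 (STO M3): stack=[empty] mem=[0,0,0,2]
After op 5 (push 11): stack=[11] mem=[0,0,0,2]
After op 6 (pop): stack=[empty] mem=[0,0,0,2]
After op 7 (RCL M3): stack=[2] mem=[0,0,0,2]
After op 8 (RCL M3): stack=[2,2] mem=[0,0,0,2]
After op 9 (STO M2): stack=[2] mem=[0,0,2,2]
After op 10 (push 3): stack=[2,3] mem=[0,0,2,2]

Answer: [2, 3]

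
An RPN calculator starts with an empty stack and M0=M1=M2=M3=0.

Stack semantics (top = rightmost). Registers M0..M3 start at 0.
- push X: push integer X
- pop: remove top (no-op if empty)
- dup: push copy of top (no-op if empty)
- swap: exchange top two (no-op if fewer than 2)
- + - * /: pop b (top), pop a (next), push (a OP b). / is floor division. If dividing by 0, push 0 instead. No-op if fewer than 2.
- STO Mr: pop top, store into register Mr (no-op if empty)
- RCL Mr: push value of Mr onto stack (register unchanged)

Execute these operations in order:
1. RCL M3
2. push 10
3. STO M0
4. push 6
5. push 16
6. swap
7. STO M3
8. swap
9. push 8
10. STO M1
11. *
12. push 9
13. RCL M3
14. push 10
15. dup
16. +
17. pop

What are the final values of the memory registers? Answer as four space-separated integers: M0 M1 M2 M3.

After op 1 (RCL M3): stack=[0] mem=[0,0,0,0]
After op 2 (push 10): stack=[0,10] mem=[0,0,0,0]
After op 3 (STO M0): stack=[0] mem=[10,0,0,0]
After op 4 (push 6): stack=[0,6] mem=[10,0,0,0]
After op 5 (push 16): stack=[0,6,16] mem=[10,0,0,0]
After op 6 (swap): stack=[0,16,6] mem=[10,0,0,0]
After op 7 (STO M3): stack=[0,16] mem=[10,0,0,6]
After op 8 (swap): stack=[16,0] mem=[10,0,0,6]
After op 9 (push 8): stack=[16,0,8] mem=[10,0,0,6]
After op 10 (STO M1): stack=[16,0] mem=[10,8,0,6]
After op 11 (*): stack=[0] mem=[10,8,0,6]
After op 12 (push 9): stack=[0,9] mem=[10,8,0,6]
After op 13 (RCL M3): stack=[0,9,6] mem=[10,8,0,6]
After op 14 (push 10): stack=[0,9,6,10] mem=[10,8,0,6]
After op 15 (dup): stack=[0,9,6,10,10] mem=[10,8,0,6]
After op 16 (+): stack=[0,9,6,20] mem=[10,8,0,6]
After op 17 (pop): stack=[0,9,6] mem=[10,8,0,6]

Answer: 10 8 0 6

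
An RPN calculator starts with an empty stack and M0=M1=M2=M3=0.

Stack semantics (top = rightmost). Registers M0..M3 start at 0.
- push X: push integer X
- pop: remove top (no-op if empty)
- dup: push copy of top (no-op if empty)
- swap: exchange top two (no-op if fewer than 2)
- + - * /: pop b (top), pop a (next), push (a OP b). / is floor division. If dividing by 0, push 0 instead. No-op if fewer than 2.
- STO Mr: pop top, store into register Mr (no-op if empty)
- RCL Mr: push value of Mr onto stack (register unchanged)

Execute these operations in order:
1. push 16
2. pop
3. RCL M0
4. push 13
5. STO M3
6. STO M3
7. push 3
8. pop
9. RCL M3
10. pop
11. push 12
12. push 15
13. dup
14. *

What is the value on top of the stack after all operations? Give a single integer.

Answer: 225

Derivation:
After op 1 (push 16): stack=[16] mem=[0,0,0,0]
After op 2 (pop): stack=[empty] mem=[0,0,0,0]
After op 3 (RCL M0): stack=[0] mem=[0,0,0,0]
After op 4 (push 13): stack=[0,13] mem=[0,0,0,0]
After op 5 (STO M3): stack=[0] mem=[0,0,0,13]
After op 6 (STO M3): stack=[empty] mem=[0,0,0,0]
After op 7 (push 3): stack=[3] mem=[0,0,0,0]
After op 8 (pop): stack=[empty] mem=[0,0,0,0]
After op 9 (RCL M3): stack=[0] mem=[0,0,0,0]
After op 10 (pop): stack=[empty] mem=[0,0,0,0]
After op 11 (push 12): stack=[12] mem=[0,0,0,0]
After op 12 (push 15): stack=[12,15] mem=[0,0,0,0]
After op 13 (dup): stack=[12,15,15] mem=[0,0,0,0]
After op 14 (*): stack=[12,225] mem=[0,0,0,0]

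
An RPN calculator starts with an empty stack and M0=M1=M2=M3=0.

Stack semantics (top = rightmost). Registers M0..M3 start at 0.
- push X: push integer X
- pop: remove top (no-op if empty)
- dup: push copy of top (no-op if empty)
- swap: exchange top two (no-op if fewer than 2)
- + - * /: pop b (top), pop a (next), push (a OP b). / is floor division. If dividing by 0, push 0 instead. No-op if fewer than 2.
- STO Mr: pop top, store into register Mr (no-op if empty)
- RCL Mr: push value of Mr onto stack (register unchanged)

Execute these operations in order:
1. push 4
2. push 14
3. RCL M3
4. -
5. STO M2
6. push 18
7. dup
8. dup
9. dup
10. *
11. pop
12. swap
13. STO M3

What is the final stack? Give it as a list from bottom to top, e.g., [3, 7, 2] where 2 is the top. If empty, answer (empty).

After op 1 (push 4): stack=[4] mem=[0,0,0,0]
After op 2 (push 14): stack=[4,14] mem=[0,0,0,0]
After op 3 (RCL M3): stack=[4,14,0] mem=[0,0,0,0]
After op 4 (-): stack=[4,14] mem=[0,0,0,0]
After op 5 (STO M2): stack=[4] mem=[0,0,14,0]
After op 6 (push 18): stack=[4,18] mem=[0,0,14,0]
After op 7 (dup): stack=[4,18,18] mem=[0,0,14,0]
After op 8 (dup): stack=[4,18,18,18] mem=[0,0,14,0]
After op 9 (dup): stack=[4,18,18,18,18] mem=[0,0,14,0]
After op 10 (*): stack=[4,18,18,324] mem=[0,0,14,0]
After op 11 (pop): stack=[4,18,18] mem=[0,0,14,0]
After op 12 (swap): stack=[4,18,18] mem=[0,0,14,0]
After op 13 (STO M3): stack=[4,18] mem=[0,0,14,18]

Answer: [4, 18]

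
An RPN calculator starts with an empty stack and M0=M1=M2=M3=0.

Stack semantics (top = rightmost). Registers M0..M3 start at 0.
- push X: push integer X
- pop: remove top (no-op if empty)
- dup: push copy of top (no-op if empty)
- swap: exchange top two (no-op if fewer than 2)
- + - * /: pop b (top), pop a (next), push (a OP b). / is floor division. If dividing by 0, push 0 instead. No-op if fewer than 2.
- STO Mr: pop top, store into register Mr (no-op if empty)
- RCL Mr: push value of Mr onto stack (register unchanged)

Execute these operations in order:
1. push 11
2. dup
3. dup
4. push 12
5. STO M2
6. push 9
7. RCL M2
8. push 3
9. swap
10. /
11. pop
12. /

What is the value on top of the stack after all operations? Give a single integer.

Answer: 1

Derivation:
After op 1 (push 11): stack=[11] mem=[0,0,0,0]
After op 2 (dup): stack=[11,11] mem=[0,0,0,0]
After op 3 (dup): stack=[11,11,11] mem=[0,0,0,0]
After op 4 (push 12): stack=[11,11,11,12] mem=[0,0,0,0]
After op 5 (STO M2): stack=[11,11,11] mem=[0,0,12,0]
After op 6 (push 9): stack=[11,11,11,9] mem=[0,0,12,0]
After op 7 (RCL M2): stack=[11,11,11,9,12] mem=[0,0,12,0]
After op 8 (push 3): stack=[11,11,11,9,12,3] mem=[0,0,12,0]
After op 9 (swap): stack=[11,11,11,9,3,12] mem=[0,0,12,0]
After op 10 (/): stack=[11,11,11,9,0] mem=[0,0,12,0]
After op 11 (pop): stack=[11,11,11,9] mem=[0,0,12,0]
After op 12 (/): stack=[11,11,1] mem=[0,0,12,0]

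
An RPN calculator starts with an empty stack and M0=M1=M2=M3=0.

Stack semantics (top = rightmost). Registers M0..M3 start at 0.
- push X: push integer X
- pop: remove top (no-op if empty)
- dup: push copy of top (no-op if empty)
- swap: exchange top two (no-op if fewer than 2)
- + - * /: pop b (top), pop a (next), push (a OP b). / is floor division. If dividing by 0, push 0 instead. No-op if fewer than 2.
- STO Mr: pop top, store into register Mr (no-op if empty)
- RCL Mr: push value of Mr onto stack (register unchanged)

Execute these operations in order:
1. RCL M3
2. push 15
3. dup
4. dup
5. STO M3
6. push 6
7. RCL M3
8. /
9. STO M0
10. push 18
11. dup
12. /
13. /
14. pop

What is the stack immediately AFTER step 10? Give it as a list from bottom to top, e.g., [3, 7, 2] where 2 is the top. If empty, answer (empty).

After op 1 (RCL M3): stack=[0] mem=[0,0,0,0]
After op 2 (push 15): stack=[0,15] mem=[0,0,0,0]
After op 3 (dup): stack=[0,15,15] mem=[0,0,0,0]
After op 4 (dup): stack=[0,15,15,15] mem=[0,0,0,0]
After op 5 (STO M3): stack=[0,15,15] mem=[0,0,0,15]
After op 6 (push 6): stack=[0,15,15,6] mem=[0,0,0,15]
After op 7 (RCL M3): stack=[0,15,15,6,15] mem=[0,0,0,15]
After op 8 (/): stack=[0,15,15,0] mem=[0,0,0,15]
After op 9 (STO M0): stack=[0,15,15] mem=[0,0,0,15]
After op 10 (push 18): stack=[0,15,15,18] mem=[0,0,0,15]

[0, 15, 15, 18]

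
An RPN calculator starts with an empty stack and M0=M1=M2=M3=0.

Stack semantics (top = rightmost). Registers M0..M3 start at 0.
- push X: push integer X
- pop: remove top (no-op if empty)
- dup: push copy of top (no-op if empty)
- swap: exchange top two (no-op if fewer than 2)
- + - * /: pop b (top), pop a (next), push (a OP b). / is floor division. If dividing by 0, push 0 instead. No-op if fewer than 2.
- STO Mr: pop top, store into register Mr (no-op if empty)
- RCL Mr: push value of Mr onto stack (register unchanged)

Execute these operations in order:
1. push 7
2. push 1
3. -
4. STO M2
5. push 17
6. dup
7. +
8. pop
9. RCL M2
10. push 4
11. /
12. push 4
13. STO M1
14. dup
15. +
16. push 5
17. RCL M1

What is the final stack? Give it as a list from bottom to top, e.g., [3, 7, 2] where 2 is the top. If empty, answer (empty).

Answer: [2, 5, 4]

Derivation:
After op 1 (push 7): stack=[7] mem=[0,0,0,0]
After op 2 (push 1): stack=[7,1] mem=[0,0,0,0]
After op 3 (-): stack=[6] mem=[0,0,0,0]
After op 4 (STO M2): stack=[empty] mem=[0,0,6,0]
After op 5 (push 17): stack=[17] mem=[0,0,6,0]
After op 6 (dup): stack=[17,17] mem=[0,0,6,0]
After op 7 (+): stack=[34] mem=[0,0,6,0]
After op 8 (pop): stack=[empty] mem=[0,0,6,0]
After op 9 (RCL M2): stack=[6] mem=[0,0,6,0]
After op 10 (push 4): stack=[6,4] mem=[0,0,6,0]
After op 11 (/): stack=[1] mem=[0,0,6,0]
After op 12 (push 4): stack=[1,4] mem=[0,0,6,0]
After op 13 (STO M1): stack=[1] mem=[0,4,6,0]
After op 14 (dup): stack=[1,1] mem=[0,4,6,0]
After op 15 (+): stack=[2] mem=[0,4,6,0]
After op 16 (push 5): stack=[2,5] mem=[0,4,6,0]
After op 17 (RCL M1): stack=[2,5,4] mem=[0,4,6,0]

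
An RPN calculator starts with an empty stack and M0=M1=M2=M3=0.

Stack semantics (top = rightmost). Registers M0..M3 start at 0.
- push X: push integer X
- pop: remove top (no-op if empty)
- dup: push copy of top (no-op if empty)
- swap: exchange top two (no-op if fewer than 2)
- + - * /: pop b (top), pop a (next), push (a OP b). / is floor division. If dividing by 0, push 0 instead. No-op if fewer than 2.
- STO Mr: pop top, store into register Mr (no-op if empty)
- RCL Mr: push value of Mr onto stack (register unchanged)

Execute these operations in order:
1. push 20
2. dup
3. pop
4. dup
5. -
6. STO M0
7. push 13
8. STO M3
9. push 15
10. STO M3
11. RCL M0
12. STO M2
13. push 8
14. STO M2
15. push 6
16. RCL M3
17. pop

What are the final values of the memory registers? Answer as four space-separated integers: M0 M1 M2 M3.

Answer: 0 0 8 15

Derivation:
After op 1 (push 20): stack=[20] mem=[0,0,0,0]
After op 2 (dup): stack=[20,20] mem=[0,0,0,0]
After op 3 (pop): stack=[20] mem=[0,0,0,0]
After op 4 (dup): stack=[20,20] mem=[0,0,0,0]
After op 5 (-): stack=[0] mem=[0,0,0,0]
After op 6 (STO M0): stack=[empty] mem=[0,0,0,0]
After op 7 (push 13): stack=[13] mem=[0,0,0,0]
After op 8 (STO M3): stack=[empty] mem=[0,0,0,13]
After op 9 (push 15): stack=[15] mem=[0,0,0,13]
After op 10 (STO M3): stack=[empty] mem=[0,0,0,15]
After op 11 (RCL M0): stack=[0] mem=[0,0,0,15]
After op 12 (STO M2): stack=[empty] mem=[0,0,0,15]
After op 13 (push 8): stack=[8] mem=[0,0,0,15]
After op 14 (STO M2): stack=[empty] mem=[0,0,8,15]
After op 15 (push 6): stack=[6] mem=[0,0,8,15]
After op 16 (RCL M3): stack=[6,15] mem=[0,0,8,15]
After op 17 (pop): stack=[6] mem=[0,0,8,15]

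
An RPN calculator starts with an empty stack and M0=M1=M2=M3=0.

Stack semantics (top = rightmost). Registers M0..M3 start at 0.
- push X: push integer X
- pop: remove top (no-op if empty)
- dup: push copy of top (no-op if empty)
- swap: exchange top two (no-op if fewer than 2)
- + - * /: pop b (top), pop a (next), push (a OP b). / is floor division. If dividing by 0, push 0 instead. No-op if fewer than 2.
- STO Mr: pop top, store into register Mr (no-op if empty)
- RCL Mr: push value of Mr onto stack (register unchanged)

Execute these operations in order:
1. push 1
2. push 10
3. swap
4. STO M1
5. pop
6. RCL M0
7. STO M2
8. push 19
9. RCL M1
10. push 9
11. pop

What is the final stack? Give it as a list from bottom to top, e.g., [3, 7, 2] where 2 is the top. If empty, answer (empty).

After op 1 (push 1): stack=[1] mem=[0,0,0,0]
After op 2 (push 10): stack=[1,10] mem=[0,0,0,0]
After op 3 (swap): stack=[10,1] mem=[0,0,0,0]
After op 4 (STO M1): stack=[10] mem=[0,1,0,0]
After op 5 (pop): stack=[empty] mem=[0,1,0,0]
After op 6 (RCL M0): stack=[0] mem=[0,1,0,0]
After op 7 (STO M2): stack=[empty] mem=[0,1,0,0]
After op 8 (push 19): stack=[19] mem=[0,1,0,0]
After op 9 (RCL M1): stack=[19,1] mem=[0,1,0,0]
After op 10 (push 9): stack=[19,1,9] mem=[0,1,0,0]
After op 11 (pop): stack=[19,1] mem=[0,1,0,0]

Answer: [19, 1]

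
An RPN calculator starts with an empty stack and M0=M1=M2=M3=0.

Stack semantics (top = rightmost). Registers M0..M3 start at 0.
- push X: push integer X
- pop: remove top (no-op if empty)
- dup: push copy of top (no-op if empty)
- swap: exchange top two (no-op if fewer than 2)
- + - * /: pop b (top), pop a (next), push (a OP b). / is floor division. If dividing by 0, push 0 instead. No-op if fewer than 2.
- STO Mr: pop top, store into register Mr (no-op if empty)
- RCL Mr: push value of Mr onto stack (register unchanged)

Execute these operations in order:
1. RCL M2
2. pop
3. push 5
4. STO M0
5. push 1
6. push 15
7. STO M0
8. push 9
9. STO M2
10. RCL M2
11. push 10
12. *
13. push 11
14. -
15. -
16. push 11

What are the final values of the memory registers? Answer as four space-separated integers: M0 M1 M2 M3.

Answer: 15 0 9 0

Derivation:
After op 1 (RCL M2): stack=[0] mem=[0,0,0,0]
After op 2 (pop): stack=[empty] mem=[0,0,0,0]
After op 3 (push 5): stack=[5] mem=[0,0,0,0]
After op 4 (STO M0): stack=[empty] mem=[5,0,0,0]
After op 5 (push 1): stack=[1] mem=[5,0,0,0]
After op 6 (push 15): stack=[1,15] mem=[5,0,0,0]
After op 7 (STO M0): stack=[1] mem=[15,0,0,0]
After op 8 (push 9): stack=[1,9] mem=[15,0,0,0]
After op 9 (STO M2): stack=[1] mem=[15,0,9,0]
After op 10 (RCL M2): stack=[1,9] mem=[15,0,9,0]
After op 11 (push 10): stack=[1,9,10] mem=[15,0,9,0]
After op 12 (*): stack=[1,90] mem=[15,0,9,0]
After op 13 (push 11): stack=[1,90,11] mem=[15,0,9,0]
After op 14 (-): stack=[1,79] mem=[15,0,9,0]
After op 15 (-): stack=[-78] mem=[15,0,9,0]
After op 16 (push 11): stack=[-78,11] mem=[15,0,9,0]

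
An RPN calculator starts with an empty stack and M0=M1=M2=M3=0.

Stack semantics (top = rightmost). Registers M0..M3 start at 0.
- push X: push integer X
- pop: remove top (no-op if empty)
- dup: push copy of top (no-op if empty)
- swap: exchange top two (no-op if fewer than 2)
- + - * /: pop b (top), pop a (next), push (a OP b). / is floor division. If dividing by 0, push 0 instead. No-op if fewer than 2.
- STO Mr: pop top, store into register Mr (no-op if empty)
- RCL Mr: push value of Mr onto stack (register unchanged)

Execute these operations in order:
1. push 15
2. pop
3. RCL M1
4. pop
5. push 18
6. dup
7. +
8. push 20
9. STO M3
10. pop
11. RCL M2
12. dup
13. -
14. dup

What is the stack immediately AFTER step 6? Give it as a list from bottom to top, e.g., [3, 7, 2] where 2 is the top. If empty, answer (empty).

After op 1 (push 15): stack=[15] mem=[0,0,0,0]
After op 2 (pop): stack=[empty] mem=[0,0,0,0]
After op 3 (RCL M1): stack=[0] mem=[0,0,0,0]
After op 4 (pop): stack=[empty] mem=[0,0,0,0]
After op 5 (push 18): stack=[18] mem=[0,0,0,0]
After op 6 (dup): stack=[18,18] mem=[0,0,0,0]

[18, 18]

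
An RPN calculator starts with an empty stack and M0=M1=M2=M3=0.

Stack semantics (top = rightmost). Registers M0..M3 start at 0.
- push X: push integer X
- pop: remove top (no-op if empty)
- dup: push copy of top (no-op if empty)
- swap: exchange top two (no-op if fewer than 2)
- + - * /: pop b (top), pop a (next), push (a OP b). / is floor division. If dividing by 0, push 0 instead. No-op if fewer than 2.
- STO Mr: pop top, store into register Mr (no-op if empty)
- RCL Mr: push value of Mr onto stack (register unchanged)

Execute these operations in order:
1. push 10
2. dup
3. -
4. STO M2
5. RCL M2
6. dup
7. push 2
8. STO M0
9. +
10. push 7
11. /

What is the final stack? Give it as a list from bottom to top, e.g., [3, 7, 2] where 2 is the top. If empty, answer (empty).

Answer: [0]

Derivation:
After op 1 (push 10): stack=[10] mem=[0,0,0,0]
After op 2 (dup): stack=[10,10] mem=[0,0,0,0]
After op 3 (-): stack=[0] mem=[0,0,0,0]
After op 4 (STO M2): stack=[empty] mem=[0,0,0,0]
After op 5 (RCL M2): stack=[0] mem=[0,0,0,0]
After op 6 (dup): stack=[0,0] mem=[0,0,0,0]
After op 7 (push 2): stack=[0,0,2] mem=[0,0,0,0]
After op 8 (STO M0): stack=[0,0] mem=[2,0,0,0]
After op 9 (+): stack=[0] mem=[2,0,0,0]
After op 10 (push 7): stack=[0,7] mem=[2,0,0,0]
After op 11 (/): stack=[0] mem=[2,0,0,0]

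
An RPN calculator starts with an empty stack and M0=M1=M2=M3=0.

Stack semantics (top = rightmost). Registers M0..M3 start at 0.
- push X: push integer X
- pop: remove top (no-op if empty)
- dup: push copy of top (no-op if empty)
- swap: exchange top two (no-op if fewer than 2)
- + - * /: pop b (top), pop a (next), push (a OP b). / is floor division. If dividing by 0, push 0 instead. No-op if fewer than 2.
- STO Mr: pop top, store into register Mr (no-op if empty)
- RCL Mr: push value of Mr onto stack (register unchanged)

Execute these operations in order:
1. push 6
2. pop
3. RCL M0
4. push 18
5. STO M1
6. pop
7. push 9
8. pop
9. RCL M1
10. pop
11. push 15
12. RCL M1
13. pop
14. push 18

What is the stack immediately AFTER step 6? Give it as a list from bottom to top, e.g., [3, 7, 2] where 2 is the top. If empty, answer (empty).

After op 1 (push 6): stack=[6] mem=[0,0,0,0]
After op 2 (pop): stack=[empty] mem=[0,0,0,0]
After op 3 (RCL M0): stack=[0] mem=[0,0,0,0]
After op 4 (push 18): stack=[0,18] mem=[0,0,0,0]
After op 5 (STO M1): stack=[0] mem=[0,18,0,0]
After op 6 (pop): stack=[empty] mem=[0,18,0,0]

(empty)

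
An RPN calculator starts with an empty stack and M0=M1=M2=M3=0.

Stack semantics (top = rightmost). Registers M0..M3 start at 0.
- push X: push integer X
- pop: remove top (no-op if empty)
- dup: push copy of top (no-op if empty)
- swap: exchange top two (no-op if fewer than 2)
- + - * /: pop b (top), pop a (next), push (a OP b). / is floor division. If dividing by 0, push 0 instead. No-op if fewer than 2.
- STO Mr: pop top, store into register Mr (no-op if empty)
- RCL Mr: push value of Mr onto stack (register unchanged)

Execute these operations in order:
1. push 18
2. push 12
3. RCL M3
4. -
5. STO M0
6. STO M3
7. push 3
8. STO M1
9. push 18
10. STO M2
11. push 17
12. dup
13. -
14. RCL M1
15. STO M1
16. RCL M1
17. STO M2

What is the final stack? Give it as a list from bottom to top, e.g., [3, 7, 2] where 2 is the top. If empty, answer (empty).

Answer: [0]

Derivation:
After op 1 (push 18): stack=[18] mem=[0,0,0,0]
After op 2 (push 12): stack=[18,12] mem=[0,0,0,0]
After op 3 (RCL M3): stack=[18,12,0] mem=[0,0,0,0]
After op 4 (-): stack=[18,12] mem=[0,0,0,0]
After op 5 (STO M0): stack=[18] mem=[12,0,0,0]
After op 6 (STO M3): stack=[empty] mem=[12,0,0,18]
After op 7 (push 3): stack=[3] mem=[12,0,0,18]
After op 8 (STO M1): stack=[empty] mem=[12,3,0,18]
After op 9 (push 18): stack=[18] mem=[12,3,0,18]
After op 10 (STO M2): stack=[empty] mem=[12,3,18,18]
After op 11 (push 17): stack=[17] mem=[12,3,18,18]
After op 12 (dup): stack=[17,17] mem=[12,3,18,18]
After op 13 (-): stack=[0] mem=[12,3,18,18]
After op 14 (RCL M1): stack=[0,3] mem=[12,3,18,18]
After op 15 (STO M1): stack=[0] mem=[12,3,18,18]
After op 16 (RCL M1): stack=[0,3] mem=[12,3,18,18]
After op 17 (STO M2): stack=[0] mem=[12,3,3,18]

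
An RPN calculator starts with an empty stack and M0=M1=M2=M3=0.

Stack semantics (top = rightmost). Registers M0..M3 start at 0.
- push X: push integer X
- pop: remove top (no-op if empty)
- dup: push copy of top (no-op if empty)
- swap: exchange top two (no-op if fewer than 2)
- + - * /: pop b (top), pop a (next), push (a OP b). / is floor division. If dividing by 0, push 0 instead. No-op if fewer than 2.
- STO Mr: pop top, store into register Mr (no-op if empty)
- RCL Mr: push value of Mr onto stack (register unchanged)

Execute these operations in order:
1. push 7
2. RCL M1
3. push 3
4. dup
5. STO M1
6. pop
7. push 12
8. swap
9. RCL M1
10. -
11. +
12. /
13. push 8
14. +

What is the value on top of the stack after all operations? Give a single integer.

After op 1 (push 7): stack=[7] mem=[0,0,0,0]
After op 2 (RCL M1): stack=[7,0] mem=[0,0,0,0]
After op 3 (push 3): stack=[7,0,3] mem=[0,0,0,0]
After op 4 (dup): stack=[7,0,3,3] mem=[0,0,0,0]
After op 5 (STO M1): stack=[7,0,3] mem=[0,3,0,0]
After op 6 (pop): stack=[7,0] mem=[0,3,0,0]
After op 7 (push 12): stack=[7,0,12] mem=[0,3,0,0]
After op 8 (swap): stack=[7,12,0] mem=[0,3,0,0]
After op 9 (RCL M1): stack=[7,12,0,3] mem=[0,3,0,0]
After op 10 (-): stack=[7,12,-3] mem=[0,3,0,0]
After op 11 (+): stack=[7,9] mem=[0,3,0,0]
After op 12 (/): stack=[0] mem=[0,3,0,0]
After op 13 (push 8): stack=[0,8] mem=[0,3,0,0]
After op 14 (+): stack=[8] mem=[0,3,0,0]

Answer: 8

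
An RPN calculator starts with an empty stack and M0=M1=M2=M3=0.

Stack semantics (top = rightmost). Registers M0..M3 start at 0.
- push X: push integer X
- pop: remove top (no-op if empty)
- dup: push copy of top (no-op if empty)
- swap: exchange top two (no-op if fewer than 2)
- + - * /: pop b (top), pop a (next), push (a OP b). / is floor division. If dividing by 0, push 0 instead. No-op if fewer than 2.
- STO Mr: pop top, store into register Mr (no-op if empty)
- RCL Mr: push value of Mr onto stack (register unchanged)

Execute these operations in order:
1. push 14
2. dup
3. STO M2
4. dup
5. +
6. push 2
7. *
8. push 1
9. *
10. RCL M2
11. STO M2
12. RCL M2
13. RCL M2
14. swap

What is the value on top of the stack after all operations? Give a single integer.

After op 1 (push 14): stack=[14] mem=[0,0,0,0]
After op 2 (dup): stack=[14,14] mem=[0,0,0,0]
After op 3 (STO M2): stack=[14] mem=[0,0,14,0]
After op 4 (dup): stack=[14,14] mem=[0,0,14,0]
After op 5 (+): stack=[28] mem=[0,0,14,0]
After op 6 (push 2): stack=[28,2] mem=[0,0,14,0]
After op 7 (*): stack=[56] mem=[0,0,14,0]
After op 8 (push 1): stack=[56,1] mem=[0,0,14,0]
After op 9 (*): stack=[56] mem=[0,0,14,0]
After op 10 (RCL M2): stack=[56,14] mem=[0,0,14,0]
After op 11 (STO M2): stack=[56] mem=[0,0,14,0]
After op 12 (RCL M2): stack=[56,14] mem=[0,0,14,0]
After op 13 (RCL M2): stack=[56,14,14] mem=[0,0,14,0]
After op 14 (swap): stack=[56,14,14] mem=[0,0,14,0]

Answer: 14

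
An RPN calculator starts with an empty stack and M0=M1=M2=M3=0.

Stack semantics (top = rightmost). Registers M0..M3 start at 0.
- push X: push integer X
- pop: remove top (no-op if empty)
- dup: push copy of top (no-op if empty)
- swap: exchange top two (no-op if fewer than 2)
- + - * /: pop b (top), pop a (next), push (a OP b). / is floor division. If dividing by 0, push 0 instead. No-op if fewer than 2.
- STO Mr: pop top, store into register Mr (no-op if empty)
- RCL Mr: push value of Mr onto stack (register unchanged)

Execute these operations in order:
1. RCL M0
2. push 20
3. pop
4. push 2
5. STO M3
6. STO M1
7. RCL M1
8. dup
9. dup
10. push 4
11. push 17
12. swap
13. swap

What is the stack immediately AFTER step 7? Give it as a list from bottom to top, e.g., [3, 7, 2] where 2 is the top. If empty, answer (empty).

After op 1 (RCL M0): stack=[0] mem=[0,0,0,0]
After op 2 (push 20): stack=[0,20] mem=[0,0,0,0]
After op 3 (pop): stack=[0] mem=[0,0,0,0]
After op 4 (push 2): stack=[0,2] mem=[0,0,0,0]
After op 5 (STO M3): stack=[0] mem=[0,0,0,2]
After op 6 (STO M1): stack=[empty] mem=[0,0,0,2]
After op 7 (RCL M1): stack=[0] mem=[0,0,0,2]

[0]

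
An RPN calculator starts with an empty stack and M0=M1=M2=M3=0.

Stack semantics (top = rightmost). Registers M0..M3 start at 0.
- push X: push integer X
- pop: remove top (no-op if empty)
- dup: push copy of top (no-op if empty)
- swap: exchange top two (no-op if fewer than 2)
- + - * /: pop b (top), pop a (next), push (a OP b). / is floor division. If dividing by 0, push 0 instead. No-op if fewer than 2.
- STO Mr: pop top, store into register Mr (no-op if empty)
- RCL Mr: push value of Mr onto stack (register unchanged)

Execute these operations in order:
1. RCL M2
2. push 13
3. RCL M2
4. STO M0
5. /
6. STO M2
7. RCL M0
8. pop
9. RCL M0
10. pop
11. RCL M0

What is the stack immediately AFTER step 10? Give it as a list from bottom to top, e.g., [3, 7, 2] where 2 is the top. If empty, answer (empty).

After op 1 (RCL M2): stack=[0] mem=[0,0,0,0]
After op 2 (push 13): stack=[0,13] mem=[0,0,0,0]
After op 3 (RCL M2): stack=[0,13,0] mem=[0,0,0,0]
After op 4 (STO M0): stack=[0,13] mem=[0,0,0,0]
After op 5 (/): stack=[0] mem=[0,0,0,0]
After op 6 (STO M2): stack=[empty] mem=[0,0,0,0]
After op 7 (RCL M0): stack=[0] mem=[0,0,0,0]
After op 8 (pop): stack=[empty] mem=[0,0,0,0]
After op 9 (RCL M0): stack=[0] mem=[0,0,0,0]
After op 10 (pop): stack=[empty] mem=[0,0,0,0]

(empty)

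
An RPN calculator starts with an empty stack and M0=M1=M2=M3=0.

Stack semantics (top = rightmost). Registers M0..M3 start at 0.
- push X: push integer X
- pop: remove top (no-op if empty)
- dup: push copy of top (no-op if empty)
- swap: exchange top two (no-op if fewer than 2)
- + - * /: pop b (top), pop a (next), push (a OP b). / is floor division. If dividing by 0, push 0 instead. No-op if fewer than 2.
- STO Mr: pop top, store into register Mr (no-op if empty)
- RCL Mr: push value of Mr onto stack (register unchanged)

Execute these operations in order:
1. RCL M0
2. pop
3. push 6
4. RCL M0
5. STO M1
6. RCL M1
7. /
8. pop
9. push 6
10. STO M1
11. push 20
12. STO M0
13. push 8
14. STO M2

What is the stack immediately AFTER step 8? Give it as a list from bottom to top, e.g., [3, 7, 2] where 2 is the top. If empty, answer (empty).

After op 1 (RCL M0): stack=[0] mem=[0,0,0,0]
After op 2 (pop): stack=[empty] mem=[0,0,0,0]
After op 3 (push 6): stack=[6] mem=[0,0,0,0]
After op 4 (RCL M0): stack=[6,0] mem=[0,0,0,0]
After op 5 (STO M1): stack=[6] mem=[0,0,0,0]
After op 6 (RCL M1): stack=[6,0] mem=[0,0,0,0]
After op 7 (/): stack=[0] mem=[0,0,0,0]
After op 8 (pop): stack=[empty] mem=[0,0,0,0]

(empty)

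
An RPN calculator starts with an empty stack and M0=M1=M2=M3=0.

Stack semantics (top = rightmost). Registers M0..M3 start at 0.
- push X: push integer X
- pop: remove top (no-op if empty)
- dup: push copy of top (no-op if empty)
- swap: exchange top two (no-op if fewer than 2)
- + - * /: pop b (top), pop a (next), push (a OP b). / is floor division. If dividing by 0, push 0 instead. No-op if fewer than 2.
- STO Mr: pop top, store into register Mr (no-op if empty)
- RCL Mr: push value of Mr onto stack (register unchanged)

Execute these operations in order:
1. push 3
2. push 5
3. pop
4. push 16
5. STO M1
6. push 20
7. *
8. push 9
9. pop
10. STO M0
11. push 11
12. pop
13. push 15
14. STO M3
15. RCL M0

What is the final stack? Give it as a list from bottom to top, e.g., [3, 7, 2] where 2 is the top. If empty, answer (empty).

After op 1 (push 3): stack=[3] mem=[0,0,0,0]
After op 2 (push 5): stack=[3,5] mem=[0,0,0,0]
After op 3 (pop): stack=[3] mem=[0,0,0,0]
After op 4 (push 16): stack=[3,16] mem=[0,0,0,0]
After op 5 (STO M1): stack=[3] mem=[0,16,0,0]
After op 6 (push 20): stack=[3,20] mem=[0,16,0,0]
After op 7 (*): stack=[60] mem=[0,16,0,0]
After op 8 (push 9): stack=[60,9] mem=[0,16,0,0]
After op 9 (pop): stack=[60] mem=[0,16,0,0]
After op 10 (STO M0): stack=[empty] mem=[60,16,0,0]
After op 11 (push 11): stack=[11] mem=[60,16,0,0]
After op 12 (pop): stack=[empty] mem=[60,16,0,0]
After op 13 (push 15): stack=[15] mem=[60,16,0,0]
After op 14 (STO M3): stack=[empty] mem=[60,16,0,15]
After op 15 (RCL M0): stack=[60] mem=[60,16,0,15]

Answer: [60]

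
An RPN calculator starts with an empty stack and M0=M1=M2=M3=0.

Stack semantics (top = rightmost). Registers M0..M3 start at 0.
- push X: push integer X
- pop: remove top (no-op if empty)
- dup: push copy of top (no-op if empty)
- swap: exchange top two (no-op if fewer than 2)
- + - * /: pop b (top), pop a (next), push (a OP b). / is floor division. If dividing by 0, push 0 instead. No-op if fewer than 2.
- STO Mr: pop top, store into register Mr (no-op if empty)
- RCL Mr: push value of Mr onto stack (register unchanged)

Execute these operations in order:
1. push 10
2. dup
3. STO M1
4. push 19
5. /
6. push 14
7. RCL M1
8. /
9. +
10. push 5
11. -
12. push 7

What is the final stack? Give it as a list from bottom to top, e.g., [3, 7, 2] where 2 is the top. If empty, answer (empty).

After op 1 (push 10): stack=[10] mem=[0,0,0,0]
After op 2 (dup): stack=[10,10] mem=[0,0,0,0]
After op 3 (STO M1): stack=[10] mem=[0,10,0,0]
After op 4 (push 19): stack=[10,19] mem=[0,10,0,0]
After op 5 (/): stack=[0] mem=[0,10,0,0]
After op 6 (push 14): stack=[0,14] mem=[0,10,0,0]
After op 7 (RCL M1): stack=[0,14,10] mem=[0,10,0,0]
After op 8 (/): stack=[0,1] mem=[0,10,0,0]
After op 9 (+): stack=[1] mem=[0,10,0,0]
After op 10 (push 5): stack=[1,5] mem=[0,10,0,0]
After op 11 (-): stack=[-4] mem=[0,10,0,0]
After op 12 (push 7): stack=[-4,7] mem=[0,10,0,0]

Answer: [-4, 7]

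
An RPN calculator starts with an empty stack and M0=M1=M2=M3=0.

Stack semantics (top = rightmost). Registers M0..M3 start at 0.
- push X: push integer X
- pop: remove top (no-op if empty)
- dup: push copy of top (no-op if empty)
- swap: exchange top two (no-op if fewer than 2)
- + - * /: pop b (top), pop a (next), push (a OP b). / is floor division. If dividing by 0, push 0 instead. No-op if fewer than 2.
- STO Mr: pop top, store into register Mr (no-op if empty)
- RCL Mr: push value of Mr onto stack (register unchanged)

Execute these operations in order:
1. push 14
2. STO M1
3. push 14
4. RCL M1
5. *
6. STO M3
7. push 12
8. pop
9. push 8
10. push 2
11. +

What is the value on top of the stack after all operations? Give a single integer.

Answer: 10

Derivation:
After op 1 (push 14): stack=[14] mem=[0,0,0,0]
After op 2 (STO M1): stack=[empty] mem=[0,14,0,0]
After op 3 (push 14): stack=[14] mem=[0,14,0,0]
After op 4 (RCL M1): stack=[14,14] mem=[0,14,0,0]
After op 5 (*): stack=[196] mem=[0,14,0,0]
After op 6 (STO M3): stack=[empty] mem=[0,14,0,196]
After op 7 (push 12): stack=[12] mem=[0,14,0,196]
After op 8 (pop): stack=[empty] mem=[0,14,0,196]
After op 9 (push 8): stack=[8] mem=[0,14,0,196]
After op 10 (push 2): stack=[8,2] mem=[0,14,0,196]
After op 11 (+): stack=[10] mem=[0,14,0,196]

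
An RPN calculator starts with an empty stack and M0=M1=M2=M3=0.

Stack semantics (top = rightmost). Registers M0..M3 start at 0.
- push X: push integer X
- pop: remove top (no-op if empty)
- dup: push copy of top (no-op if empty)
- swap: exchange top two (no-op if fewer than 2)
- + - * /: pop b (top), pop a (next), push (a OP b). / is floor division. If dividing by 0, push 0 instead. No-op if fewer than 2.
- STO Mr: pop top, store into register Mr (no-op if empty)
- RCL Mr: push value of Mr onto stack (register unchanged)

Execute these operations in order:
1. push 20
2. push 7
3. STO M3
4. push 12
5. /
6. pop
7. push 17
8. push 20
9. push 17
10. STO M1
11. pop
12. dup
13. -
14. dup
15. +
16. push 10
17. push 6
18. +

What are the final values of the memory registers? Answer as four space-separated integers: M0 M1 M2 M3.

Answer: 0 17 0 7

Derivation:
After op 1 (push 20): stack=[20] mem=[0,0,0,0]
After op 2 (push 7): stack=[20,7] mem=[0,0,0,0]
After op 3 (STO M3): stack=[20] mem=[0,0,0,7]
After op 4 (push 12): stack=[20,12] mem=[0,0,0,7]
After op 5 (/): stack=[1] mem=[0,0,0,7]
After op 6 (pop): stack=[empty] mem=[0,0,0,7]
After op 7 (push 17): stack=[17] mem=[0,0,0,7]
After op 8 (push 20): stack=[17,20] mem=[0,0,0,7]
After op 9 (push 17): stack=[17,20,17] mem=[0,0,0,7]
After op 10 (STO M1): stack=[17,20] mem=[0,17,0,7]
After op 11 (pop): stack=[17] mem=[0,17,0,7]
After op 12 (dup): stack=[17,17] mem=[0,17,0,7]
After op 13 (-): stack=[0] mem=[0,17,0,7]
After op 14 (dup): stack=[0,0] mem=[0,17,0,7]
After op 15 (+): stack=[0] mem=[0,17,0,7]
After op 16 (push 10): stack=[0,10] mem=[0,17,0,7]
After op 17 (push 6): stack=[0,10,6] mem=[0,17,0,7]
After op 18 (+): stack=[0,16] mem=[0,17,0,7]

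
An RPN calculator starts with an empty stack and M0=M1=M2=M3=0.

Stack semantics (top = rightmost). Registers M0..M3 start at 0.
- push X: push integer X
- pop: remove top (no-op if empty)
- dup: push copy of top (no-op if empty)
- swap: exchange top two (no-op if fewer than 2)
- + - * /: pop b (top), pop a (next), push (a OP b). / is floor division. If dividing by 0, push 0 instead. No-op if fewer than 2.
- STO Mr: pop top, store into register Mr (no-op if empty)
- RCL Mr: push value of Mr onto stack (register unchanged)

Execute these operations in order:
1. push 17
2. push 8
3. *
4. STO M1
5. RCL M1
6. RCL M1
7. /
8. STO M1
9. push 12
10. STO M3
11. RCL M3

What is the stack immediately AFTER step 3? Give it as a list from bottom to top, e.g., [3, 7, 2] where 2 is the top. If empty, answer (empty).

After op 1 (push 17): stack=[17] mem=[0,0,0,0]
After op 2 (push 8): stack=[17,8] mem=[0,0,0,0]
After op 3 (*): stack=[136] mem=[0,0,0,0]

[136]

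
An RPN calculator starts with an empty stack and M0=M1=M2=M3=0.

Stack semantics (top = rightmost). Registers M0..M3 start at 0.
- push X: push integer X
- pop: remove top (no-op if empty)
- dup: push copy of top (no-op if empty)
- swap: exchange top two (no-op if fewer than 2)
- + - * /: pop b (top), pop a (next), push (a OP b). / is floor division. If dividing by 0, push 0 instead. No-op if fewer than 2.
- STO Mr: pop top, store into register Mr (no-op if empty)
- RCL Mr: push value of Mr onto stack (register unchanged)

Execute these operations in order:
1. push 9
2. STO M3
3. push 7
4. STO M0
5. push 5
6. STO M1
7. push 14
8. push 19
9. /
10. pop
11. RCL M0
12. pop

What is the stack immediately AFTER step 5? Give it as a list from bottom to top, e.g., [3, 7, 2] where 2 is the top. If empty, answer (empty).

After op 1 (push 9): stack=[9] mem=[0,0,0,0]
After op 2 (STO M3): stack=[empty] mem=[0,0,0,9]
After op 3 (push 7): stack=[7] mem=[0,0,0,9]
After op 4 (STO M0): stack=[empty] mem=[7,0,0,9]
After op 5 (push 5): stack=[5] mem=[7,0,0,9]

[5]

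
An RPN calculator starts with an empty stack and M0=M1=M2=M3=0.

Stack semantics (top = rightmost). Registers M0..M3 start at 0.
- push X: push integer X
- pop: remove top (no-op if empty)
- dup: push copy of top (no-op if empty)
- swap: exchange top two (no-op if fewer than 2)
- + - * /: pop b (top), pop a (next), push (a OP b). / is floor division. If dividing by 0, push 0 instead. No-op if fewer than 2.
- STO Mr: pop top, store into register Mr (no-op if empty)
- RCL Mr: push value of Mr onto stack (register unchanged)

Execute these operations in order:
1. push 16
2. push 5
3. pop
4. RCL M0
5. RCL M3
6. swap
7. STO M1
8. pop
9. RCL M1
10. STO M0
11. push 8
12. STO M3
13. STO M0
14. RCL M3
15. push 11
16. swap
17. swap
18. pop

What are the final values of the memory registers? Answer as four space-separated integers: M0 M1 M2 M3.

Answer: 16 0 0 8

Derivation:
After op 1 (push 16): stack=[16] mem=[0,0,0,0]
After op 2 (push 5): stack=[16,5] mem=[0,0,0,0]
After op 3 (pop): stack=[16] mem=[0,0,0,0]
After op 4 (RCL M0): stack=[16,0] mem=[0,0,0,0]
After op 5 (RCL M3): stack=[16,0,0] mem=[0,0,0,0]
After op 6 (swap): stack=[16,0,0] mem=[0,0,0,0]
After op 7 (STO M1): stack=[16,0] mem=[0,0,0,0]
After op 8 (pop): stack=[16] mem=[0,0,0,0]
After op 9 (RCL M1): stack=[16,0] mem=[0,0,0,0]
After op 10 (STO M0): stack=[16] mem=[0,0,0,0]
After op 11 (push 8): stack=[16,8] mem=[0,0,0,0]
After op 12 (STO M3): stack=[16] mem=[0,0,0,8]
After op 13 (STO M0): stack=[empty] mem=[16,0,0,8]
After op 14 (RCL M3): stack=[8] mem=[16,0,0,8]
After op 15 (push 11): stack=[8,11] mem=[16,0,0,8]
After op 16 (swap): stack=[11,8] mem=[16,0,0,8]
After op 17 (swap): stack=[8,11] mem=[16,0,0,8]
After op 18 (pop): stack=[8] mem=[16,0,0,8]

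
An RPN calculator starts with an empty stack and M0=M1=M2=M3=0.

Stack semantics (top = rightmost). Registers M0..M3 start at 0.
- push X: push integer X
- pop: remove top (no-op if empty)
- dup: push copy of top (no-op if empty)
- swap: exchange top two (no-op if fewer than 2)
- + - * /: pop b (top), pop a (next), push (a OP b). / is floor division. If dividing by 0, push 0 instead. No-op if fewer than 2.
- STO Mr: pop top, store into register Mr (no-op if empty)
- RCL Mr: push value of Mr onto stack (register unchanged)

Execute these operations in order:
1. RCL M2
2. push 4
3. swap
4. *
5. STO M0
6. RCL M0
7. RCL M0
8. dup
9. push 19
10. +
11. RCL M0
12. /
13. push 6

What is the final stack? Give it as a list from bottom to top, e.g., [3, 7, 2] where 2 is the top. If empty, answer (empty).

After op 1 (RCL M2): stack=[0] mem=[0,0,0,0]
After op 2 (push 4): stack=[0,4] mem=[0,0,0,0]
After op 3 (swap): stack=[4,0] mem=[0,0,0,0]
After op 4 (*): stack=[0] mem=[0,0,0,0]
After op 5 (STO M0): stack=[empty] mem=[0,0,0,0]
After op 6 (RCL M0): stack=[0] mem=[0,0,0,0]
After op 7 (RCL M0): stack=[0,0] mem=[0,0,0,0]
After op 8 (dup): stack=[0,0,0] mem=[0,0,0,0]
After op 9 (push 19): stack=[0,0,0,19] mem=[0,0,0,0]
After op 10 (+): stack=[0,0,19] mem=[0,0,0,0]
After op 11 (RCL M0): stack=[0,0,19,0] mem=[0,0,0,0]
After op 12 (/): stack=[0,0,0] mem=[0,0,0,0]
After op 13 (push 6): stack=[0,0,0,6] mem=[0,0,0,0]

Answer: [0, 0, 0, 6]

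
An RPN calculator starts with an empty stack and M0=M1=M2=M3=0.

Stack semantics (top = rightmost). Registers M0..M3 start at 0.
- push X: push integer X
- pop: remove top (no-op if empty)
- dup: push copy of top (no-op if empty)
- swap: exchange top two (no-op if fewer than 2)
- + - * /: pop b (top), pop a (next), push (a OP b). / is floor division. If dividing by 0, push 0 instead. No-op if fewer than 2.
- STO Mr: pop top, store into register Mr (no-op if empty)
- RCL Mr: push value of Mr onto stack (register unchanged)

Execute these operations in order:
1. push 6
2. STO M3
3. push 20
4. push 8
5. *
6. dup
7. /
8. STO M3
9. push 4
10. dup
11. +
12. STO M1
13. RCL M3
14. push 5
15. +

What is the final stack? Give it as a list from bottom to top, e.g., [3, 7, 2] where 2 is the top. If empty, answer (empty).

After op 1 (push 6): stack=[6] mem=[0,0,0,0]
After op 2 (STO M3): stack=[empty] mem=[0,0,0,6]
After op 3 (push 20): stack=[20] mem=[0,0,0,6]
After op 4 (push 8): stack=[20,8] mem=[0,0,0,6]
After op 5 (*): stack=[160] mem=[0,0,0,6]
After op 6 (dup): stack=[160,160] mem=[0,0,0,6]
After op 7 (/): stack=[1] mem=[0,0,0,6]
After op 8 (STO M3): stack=[empty] mem=[0,0,0,1]
After op 9 (push 4): stack=[4] mem=[0,0,0,1]
After op 10 (dup): stack=[4,4] mem=[0,0,0,1]
After op 11 (+): stack=[8] mem=[0,0,0,1]
After op 12 (STO M1): stack=[empty] mem=[0,8,0,1]
After op 13 (RCL M3): stack=[1] mem=[0,8,0,1]
After op 14 (push 5): stack=[1,5] mem=[0,8,0,1]
After op 15 (+): stack=[6] mem=[0,8,0,1]

Answer: [6]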